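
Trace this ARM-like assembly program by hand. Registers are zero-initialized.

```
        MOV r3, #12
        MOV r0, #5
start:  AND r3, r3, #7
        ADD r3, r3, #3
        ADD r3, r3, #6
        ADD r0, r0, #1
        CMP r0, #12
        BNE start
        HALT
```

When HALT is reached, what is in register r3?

11

MOV r3, #12 → r3=12
MOV r0, #5 → r0=5
AND r3, r3, #7 → r3=12&7=4
ADD r3, r3, #3 → r3=4+3=7
ADD r3, r3, #6 → r3=7+6=13
ADD r0, r0, #1 → r0=5+1=6
CMP r0, #12  (cmp 6,12)
BNE start: taken
AND r3, r3, #7 → r3=13&7=5
ADD r3, r3, #3 → r3=5+3=8
ADD r3, r3, #6 → r3=8+6=14
ADD r0, r0, #1 → r0=6+1=7
CMP r0, #12  (cmp 7,12)
BNE start: taken
AND r3, r3, #7 → r3=14&7=6
ADD r3, r3, #3 → r3=6+3=9
ADD r3, r3, #6 → r3=9+6=15
ADD r0, r0, #1 → r0=7+1=8
CMP r0, #12  (cmp 8,12)
BNE start: taken
AND r3, r3, #7 → r3=15&7=7
ADD r3, r3, #3 → r3=7+3=10
ADD r3, r3, #6 → r3=10+6=16
ADD r0, r0, #1 → r0=8+1=9
CMP r0, #12  (cmp 9,12)
BNE start: taken
AND r3, r3, #7 → r3=16&7=0
ADD r3, r3, #3 → r3=0+3=3
ADD r3, r3, #6 → r3=3+6=9
ADD r0, r0, #1 → r0=9+1=10
CMP r0, #12  (cmp 10,12)
BNE start: taken
AND r3, r3, #7 → r3=9&7=1
ADD r3, r3, #3 → r3=1+3=4
ADD r3, r3, #6 → r3=4+6=10
ADD r0, r0, #1 → r0=10+1=11
CMP r0, #12  (cmp 11,12)
BNE start: taken
AND r3, r3, #7 → r3=10&7=2
ADD r3, r3, #3 → r3=2+3=5
ADD r3, r3, #6 → r3=5+6=11
ADD r0, r0, #1 → r0=11+1=12
CMP r0, #12  (cmp 12,12)
BNE start: not taken
halt.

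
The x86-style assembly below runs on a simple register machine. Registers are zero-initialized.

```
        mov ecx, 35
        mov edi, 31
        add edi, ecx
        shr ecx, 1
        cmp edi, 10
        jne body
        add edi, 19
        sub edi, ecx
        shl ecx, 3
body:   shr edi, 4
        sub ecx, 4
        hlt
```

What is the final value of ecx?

13

mov ecx, 35 → ecx=35
mov edi, 31 → edi=31
add edi, ecx → edi=31+35=66
shr ecx, 1 → ecx=35>>1=17
cmp edi, 10  (cmp 66,10)
jne body: taken
shr edi, 4 → edi=66>>4=4
sub ecx, 4 → ecx=17-4=13
halt.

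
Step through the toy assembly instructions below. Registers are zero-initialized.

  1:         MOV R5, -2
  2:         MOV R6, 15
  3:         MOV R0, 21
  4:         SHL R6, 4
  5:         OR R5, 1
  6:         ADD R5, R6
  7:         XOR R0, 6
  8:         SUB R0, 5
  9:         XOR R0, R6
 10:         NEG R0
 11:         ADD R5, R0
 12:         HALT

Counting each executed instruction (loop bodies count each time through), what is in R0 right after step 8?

R5=-2
R6=15
R0=21
R6=15<<4=240
R5=(-2)|1=-1
R5=(-1)+240=239
R0=21^6=19
R0=19-5=14
After step 8: R0 = 14.

14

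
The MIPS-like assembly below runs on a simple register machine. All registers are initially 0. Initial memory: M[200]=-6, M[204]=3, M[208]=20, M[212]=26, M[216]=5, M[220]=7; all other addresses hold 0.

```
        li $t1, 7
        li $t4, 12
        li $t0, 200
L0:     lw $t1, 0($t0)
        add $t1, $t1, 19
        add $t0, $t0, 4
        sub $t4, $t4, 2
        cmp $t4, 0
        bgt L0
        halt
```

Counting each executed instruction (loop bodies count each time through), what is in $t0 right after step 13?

208

$t1=7
$t4=12
$t0=200
$t1=M[200]=-6
$t1=(-6)+19=13
$t0=200+4=204
$t4=12-2=10
cmp $t4, 0  (cmp 10,0)
bgt L0: taken
$t1=M[204]=3
$t1=3+19=22
$t0=204+4=208
$t4=10-2=8
After step 13: $t0 = 208.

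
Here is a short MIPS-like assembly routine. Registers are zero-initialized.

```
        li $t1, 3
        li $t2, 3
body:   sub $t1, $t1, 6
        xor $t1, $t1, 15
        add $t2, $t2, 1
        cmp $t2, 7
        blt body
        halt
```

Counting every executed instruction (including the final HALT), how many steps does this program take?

li $t1, 3 → $t1=3
li $t2, 3 → $t2=3
sub $t1, $t1, 6 → $t1=3-6=-3
xor $t1, $t1, 15 → $t1=(-3)^15=-14
add $t2, $t2, 1 → $t2=3+1=4
cmp $t2, 7  (cmp 4,7)
blt body: taken
sub $t1, $t1, 6 → $t1=(-14)-6=-20
xor $t1, $t1, 15 → $t1=(-20)^15=-29
add $t2, $t2, 1 → $t2=4+1=5
cmp $t2, 7  (cmp 5,7)
blt body: taken
sub $t1, $t1, 6 → $t1=(-29)-6=-35
xor $t1, $t1, 15 → $t1=(-35)^15=-46
add $t2, $t2, 1 → $t2=5+1=6
cmp $t2, 7  (cmp 6,7)
blt body: taken
sub $t1, $t1, 6 → $t1=(-46)-6=-52
xor $t1, $t1, 15 → $t1=(-52)^15=-61
add $t2, $t2, 1 → $t2=6+1=7
cmp $t2, 7  (cmp 7,7)
blt body: not taken
halt.
Total executed instructions: 23.

23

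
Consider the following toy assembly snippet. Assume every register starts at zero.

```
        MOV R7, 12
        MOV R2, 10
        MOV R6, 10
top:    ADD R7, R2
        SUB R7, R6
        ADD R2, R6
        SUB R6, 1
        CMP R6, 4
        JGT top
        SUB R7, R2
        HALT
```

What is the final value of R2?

55

MOV R7, 12 → R7=12
MOV R2, 10 → R2=10
MOV R6, 10 → R6=10
ADD R7, R2 → R7=12+10=22
SUB R7, R6 → R7=22-10=12
ADD R2, R6 → R2=10+10=20
SUB R6, 1 → R6=10-1=9
CMP R6, 4  (cmp 9,4)
JGT top: taken
ADD R7, R2 → R7=12+20=32
SUB R7, R6 → R7=32-9=23
ADD R2, R6 → R2=20+9=29
SUB R6, 1 → R6=9-1=8
CMP R6, 4  (cmp 8,4)
JGT top: taken
ADD R7, R2 → R7=23+29=52
SUB R7, R6 → R7=52-8=44
ADD R2, R6 → R2=29+8=37
SUB R6, 1 → R6=8-1=7
CMP R6, 4  (cmp 7,4)
JGT top: taken
ADD R7, R2 → R7=44+37=81
SUB R7, R6 → R7=81-7=74
ADD R2, R6 → R2=37+7=44
SUB R6, 1 → R6=7-1=6
CMP R6, 4  (cmp 6,4)
JGT top: taken
ADD R7, R2 → R7=74+44=118
SUB R7, R6 → R7=118-6=112
ADD R2, R6 → R2=44+6=50
SUB R6, 1 → R6=6-1=5
CMP R6, 4  (cmp 5,4)
JGT top: taken
ADD R7, R2 → R7=112+50=162
SUB R7, R6 → R7=162-5=157
ADD R2, R6 → R2=50+5=55
SUB R6, 1 → R6=5-1=4
CMP R6, 4  (cmp 4,4)
JGT top: not taken
SUB R7, R2 → R7=157-55=102
halt.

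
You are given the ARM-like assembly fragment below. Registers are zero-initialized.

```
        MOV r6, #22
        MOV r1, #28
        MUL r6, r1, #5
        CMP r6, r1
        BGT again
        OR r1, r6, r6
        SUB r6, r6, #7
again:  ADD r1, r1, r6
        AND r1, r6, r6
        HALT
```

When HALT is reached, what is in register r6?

MOV r6, #22 → r6=22
MOV r1, #28 → r1=28
MUL r6, r1, #5 → r6=28*5=140
CMP r6, r1  (cmp 140,28)
BGT again: taken
ADD r1, r1, r6 → r1=28+140=168
AND r1, r6, r6 → r1=140&140=140
halt.

140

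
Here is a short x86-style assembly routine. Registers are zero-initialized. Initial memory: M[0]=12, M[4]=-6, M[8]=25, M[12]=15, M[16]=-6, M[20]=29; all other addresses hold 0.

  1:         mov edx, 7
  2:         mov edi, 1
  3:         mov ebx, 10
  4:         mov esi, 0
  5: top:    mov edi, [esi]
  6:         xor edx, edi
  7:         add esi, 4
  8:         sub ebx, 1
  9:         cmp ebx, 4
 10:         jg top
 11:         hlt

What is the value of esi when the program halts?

after mov edx, 7: edx=7
after mov edi, 1: edi=1
after mov ebx, 10: ebx=10
after mov esi, 0: esi=0
after mov edi, [esi]: edi=M[0]=12
after xor edx, edi: edx=7^12=11
after add esi, 4: esi=0+4=4
after sub ebx, 1: ebx=10-1=9
cmp ebx, 4  (cmp 9,4)
jg top: taken
after mov edi, [esi]: edi=M[4]=-6
after xor edx, edi: edx=11^(-6)=-15
after add esi, 4: esi=4+4=8
after sub ebx, 1: ebx=9-1=8
cmp ebx, 4  (cmp 8,4)
jg top: taken
after mov edi, [esi]: edi=M[8]=25
after xor edx, edi: edx=(-15)^25=-24
after add esi, 4: esi=8+4=12
after sub ebx, 1: ebx=8-1=7
cmp ebx, 4  (cmp 7,4)
jg top: taken
after mov edi, [esi]: edi=M[12]=15
after xor edx, edi: edx=(-24)^15=-25
after add esi, 4: esi=12+4=16
after sub ebx, 1: ebx=7-1=6
cmp ebx, 4  (cmp 6,4)
jg top: taken
after mov edi, [esi]: edi=M[16]=-6
after xor edx, edi: edx=(-25)^(-6)=29
after add esi, 4: esi=16+4=20
after sub ebx, 1: ebx=6-1=5
cmp ebx, 4  (cmp 5,4)
jg top: taken
after mov edi, [esi]: edi=M[20]=29
after xor edx, edi: edx=29^29=0
after add esi, 4: esi=20+4=24
after sub ebx, 1: ebx=5-1=4
cmp ebx, 4  (cmp 4,4)
jg top: not taken
halt.

24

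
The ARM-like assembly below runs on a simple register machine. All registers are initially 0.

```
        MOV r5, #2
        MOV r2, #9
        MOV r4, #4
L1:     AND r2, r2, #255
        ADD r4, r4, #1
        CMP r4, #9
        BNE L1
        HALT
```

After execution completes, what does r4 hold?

9

r5=2
r2=9
r4=4
r2=9&255=9
r4=4+1=5
CMP r4, #9  (cmp 5,9)
BNE L1: taken
r2=9&255=9
r4=5+1=6
CMP r4, #9  (cmp 6,9)
BNE L1: taken
r2=9&255=9
r4=6+1=7
CMP r4, #9  (cmp 7,9)
BNE L1: taken
r2=9&255=9
r4=7+1=8
CMP r4, #9  (cmp 8,9)
BNE L1: taken
r2=9&255=9
r4=8+1=9
CMP r4, #9  (cmp 9,9)
BNE L1: not taken
halt.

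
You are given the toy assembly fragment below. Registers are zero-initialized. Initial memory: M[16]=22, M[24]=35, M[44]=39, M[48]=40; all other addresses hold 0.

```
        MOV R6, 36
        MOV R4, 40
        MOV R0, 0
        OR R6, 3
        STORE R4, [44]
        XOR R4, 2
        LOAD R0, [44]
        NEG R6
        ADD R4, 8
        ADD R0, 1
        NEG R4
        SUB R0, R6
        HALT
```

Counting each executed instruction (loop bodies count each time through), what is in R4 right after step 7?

after MOV R6, 36: R6=36
after MOV R4, 40: R4=40
after MOV R0, 0: R0=0
after OR R6, 3: R6=36|3=39
STORE R4, [44] → M[44]=40
after XOR R4, 2: R4=40^2=42
after LOAD R0, [44]: R0=M[44]=40
After step 7: R4 = 42.

42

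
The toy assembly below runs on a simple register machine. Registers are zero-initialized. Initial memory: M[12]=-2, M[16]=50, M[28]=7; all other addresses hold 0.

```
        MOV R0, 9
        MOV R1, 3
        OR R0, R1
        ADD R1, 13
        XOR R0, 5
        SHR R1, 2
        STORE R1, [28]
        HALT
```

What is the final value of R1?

4

MOV R0, 9 → R0=9
MOV R1, 3 → R1=3
OR R0, R1 → R0=9|3=11
ADD R1, 13 → R1=3+13=16
XOR R0, 5 → R0=11^5=14
SHR R1, 2 → R1=16>>2=4
STORE R1, [28] → M[28]=4
halt.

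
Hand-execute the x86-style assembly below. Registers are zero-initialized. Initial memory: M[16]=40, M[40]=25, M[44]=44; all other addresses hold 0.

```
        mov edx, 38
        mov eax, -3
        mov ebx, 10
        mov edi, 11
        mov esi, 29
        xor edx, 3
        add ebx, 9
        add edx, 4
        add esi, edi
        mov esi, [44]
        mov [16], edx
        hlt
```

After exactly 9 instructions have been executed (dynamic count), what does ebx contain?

19

edx=38
eax=-3
ebx=10
edi=11
esi=29
edx=38^3=37
ebx=10+9=19
edx=37+4=41
esi=29+11=40
After step 9: ebx = 19.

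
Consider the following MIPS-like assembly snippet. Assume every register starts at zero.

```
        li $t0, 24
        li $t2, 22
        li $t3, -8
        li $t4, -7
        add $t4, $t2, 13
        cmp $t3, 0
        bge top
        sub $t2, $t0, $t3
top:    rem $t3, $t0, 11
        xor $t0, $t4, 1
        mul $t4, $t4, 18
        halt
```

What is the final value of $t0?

34

li $t0, 24 → $t0=24
li $t2, 22 → $t2=22
li $t3, -8 → $t3=-8
li $t4, -7 → $t4=-7
add $t4, $t2, 13 → $t4=22+13=35
cmp $t3, 0  (cmp -8,0)
bge top: not taken
sub $t2, $t0, $t3 → $t2=24-(-8)=32
rem $t3, $t0, 11 → $t3=24%11=2
xor $t0, $t4, 1 → $t0=35^1=34
mul $t4, $t4, 18 → $t4=35*18=630
halt.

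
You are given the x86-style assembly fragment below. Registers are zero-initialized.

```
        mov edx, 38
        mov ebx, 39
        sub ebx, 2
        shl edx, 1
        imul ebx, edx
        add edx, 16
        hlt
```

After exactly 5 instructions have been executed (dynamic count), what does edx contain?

edx=38
ebx=39
ebx=39-2=37
edx=38<<1=76
ebx=37*76=2812
After step 5: edx = 76.

76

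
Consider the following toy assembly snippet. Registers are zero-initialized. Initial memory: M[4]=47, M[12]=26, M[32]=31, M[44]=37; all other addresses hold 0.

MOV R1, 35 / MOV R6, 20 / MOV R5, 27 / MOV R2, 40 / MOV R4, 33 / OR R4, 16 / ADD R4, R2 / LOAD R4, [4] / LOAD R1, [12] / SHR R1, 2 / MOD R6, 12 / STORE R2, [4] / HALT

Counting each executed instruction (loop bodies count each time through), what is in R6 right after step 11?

8

after MOV R1, 35: R1=35
after MOV R6, 20: R6=20
after MOV R5, 27: R5=27
after MOV R2, 40: R2=40
after MOV R4, 33: R4=33
after OR R4, 16: R4=33|16=49
after ADD R4, R2: R4=49+40=89
after LOAD R4, [4]: R4=M[4]=47
after LOAD R1, [12]: R1=M[12]=26
after SHR R1, 2: R1=26>>2=6
after MOD R6, 12: R6=20%12=8
After step 11: R6 = 8.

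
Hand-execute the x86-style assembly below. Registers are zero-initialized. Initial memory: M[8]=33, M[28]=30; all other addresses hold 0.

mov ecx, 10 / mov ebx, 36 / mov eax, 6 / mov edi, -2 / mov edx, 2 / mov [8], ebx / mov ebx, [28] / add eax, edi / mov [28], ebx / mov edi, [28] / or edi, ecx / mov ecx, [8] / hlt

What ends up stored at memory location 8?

36

ecx=10
ebx=36
eax=6
edi=-2
edx=2
mov [8], ebx → M[8]=36
ebx=M[28]=30
eax=6+(-2)=4
mov [28], ebx → M[28]=30
edi=M[28]=30
edi=30|10=30
ecx=M[8]=36
halt.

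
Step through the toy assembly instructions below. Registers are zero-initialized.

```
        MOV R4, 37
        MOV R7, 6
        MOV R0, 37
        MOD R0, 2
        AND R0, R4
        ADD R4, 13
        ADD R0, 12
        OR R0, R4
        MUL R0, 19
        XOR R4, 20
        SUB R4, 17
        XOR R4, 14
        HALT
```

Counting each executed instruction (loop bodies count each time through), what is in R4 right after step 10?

38

MOV R4, 37 → R4=37
MOV R7, 6 → R7=6
MOV R0, 37 → R0=37
MOD R0, 2 → R0=37%2=1
AND R0, R4 → R0=1&37=1
ADD R4, 13 → R4=37+13=50
ADD R0, 12 → R0=1+12=13
OR R0, R4 → R0=13|50=63
MUL R0, 19 → R0=63*19=1197
XOR R4, 20 → R4=50^20=38
After step 10: R4 = 38.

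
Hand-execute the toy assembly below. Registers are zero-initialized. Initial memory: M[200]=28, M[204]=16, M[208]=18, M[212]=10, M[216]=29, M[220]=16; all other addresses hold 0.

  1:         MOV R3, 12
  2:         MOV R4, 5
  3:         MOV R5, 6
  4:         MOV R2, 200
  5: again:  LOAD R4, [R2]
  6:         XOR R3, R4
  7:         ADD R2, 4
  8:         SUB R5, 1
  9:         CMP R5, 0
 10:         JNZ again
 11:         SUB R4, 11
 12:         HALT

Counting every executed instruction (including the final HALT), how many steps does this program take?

after MOV R3, 12: R3=12
after MOV R4, 5: R4=5
after MOV R5, 6: R5=6
after MOV R2, 200: R2=200
after LOAD R4, [R2]: R4=M[200]=28
after XOR R3, R4: R3=12^28=16
after ADD R2, 4: R2=200+4=204
after SUB R5, 1: R5=6-1=5
CMP R5, 0  (cmp 5,0)
JNZ again: taken
after LOAD R4, [R2]: R4=M[204]=16
after XOR R3, R4: R3=16^16=0
after ADD R2, 4: R2=204+4=208
after SUB R5, 1: R5=5-1=4
CMP R5, 0  (cmp 4,0)
JNZ again: taken
after LOAD R4, [R2]: R4=M[208]=18
after XOR R3, R4: R3=0^18=18
after ADD R2, 4: R2=208+4=212
after SUB R5, 1: R5=4-1=3
CMP R5, 0  (cmp 3,0)
JNZ again: taken
after LOAD R4, [R2]: R4=M[212]=10
after XOR R3, R4: R3=18^10=24
after ADD R2, 4: R2=212+4=216
after SUB R5, 1: R5=3-1=2
CMP R5, 0  (cmp 2,0)
JNZ again: taken
after LOAD R4, [R2]: R4=M[216]=29
after XOR R3, R4: R3=24^29=5
after ADD R2, 4: R2=216+4=220
after SUB R5, 1: R5=2-1=1
CMP R5, 0  (cmp 1,0)
JNZ again: taken
after LOAD R4, [R2]: R4=M[220]=16
after XOR R3, R4: R3=5^16=21
after ADD R2, 4: R2=220+4=224
after SUB R5, 1: R5=1-1=0
CMP R5, 0  (cmp 0,0)
JNZ again: not taken
after SUB R4, 11: R4=16-11=5
halt.
Total executed instructions: 42.

42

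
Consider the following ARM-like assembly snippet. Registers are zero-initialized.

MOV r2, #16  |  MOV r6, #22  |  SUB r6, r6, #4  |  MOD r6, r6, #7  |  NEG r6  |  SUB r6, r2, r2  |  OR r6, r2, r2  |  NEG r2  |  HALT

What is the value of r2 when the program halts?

after MOV r2, #16: r2=16
after MOV r6, #22: r6=22
after SUB r6, r6, #4: r6=22-4=18
after MOD r6, r6, #7: r6=18%7=4
after NEG r6: r6=-(4)=-4
after SUB r6, r2, r2: r6=16-16=0
after OR r6, r2, r2: r6=16|16=16
after NEG r2: r2=-(16)=-16
halt.

-16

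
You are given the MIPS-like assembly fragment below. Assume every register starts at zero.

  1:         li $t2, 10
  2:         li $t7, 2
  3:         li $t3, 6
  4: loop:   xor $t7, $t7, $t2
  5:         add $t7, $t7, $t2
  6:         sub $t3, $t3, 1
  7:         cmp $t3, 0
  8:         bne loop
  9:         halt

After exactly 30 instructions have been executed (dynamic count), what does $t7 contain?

98

$t2=10
$t7=2
$t3=6
$t7=2^10=8
$t7=8+10=18
$t3=6-1=5
cmp $t3, 0  (cmp 5,0)
bne loop: taken
$t7=18^10=24
$t7=24+10=34
$t3=5-1=4
cmp $t3, 0  (cmp 4,0)
bne loop: taken
$t7=34^10=40
$t7=40+10=50
$t3=4-1=3
cmp $t3, 0  (cmp 3,0)
bne loop: taken
$t7=50^10=56
$t7=56+10=66
$t3=3-1=2
cmp $t3, 0  (cmp 2,0)
bne loop: taken
$t7=66^10=72
$t7=72+10=82
$t3=2-1=1
cmp $t3, 0  (cmp 1,0)
bne loop: taken
$t7=82^10=88
$t7=88+10=98
After step 30: $t7 = 98.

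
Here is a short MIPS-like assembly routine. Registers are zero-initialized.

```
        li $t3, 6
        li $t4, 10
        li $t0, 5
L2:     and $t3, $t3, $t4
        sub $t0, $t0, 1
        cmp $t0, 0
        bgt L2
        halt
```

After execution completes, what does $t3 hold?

after li $t3, 6: $t3=6
after li $t4, 10: $t4=10
after li $t0, 5: $t0=5
after and $t3, $t3, $t4: $t3=6&10=2
after sub $t0, $t0, 1: $t0=5-1=4
cmp $t0, 0  (cmp 4,0)
bgt L2: taken
after and $t3, $t3, $t4: $t3=2&10=2
after sub $t0, $t0, 1: $t0=4-1=3
cmp $t0, 0  (cmp 3,0)
bgt L2: taken
after and $t3, $t3, $t4: $t3=2&10=2
after sub $t0, $t0, 1: $t0=3-1=2
cmp $t0, 0  (cmp 2,0)
bgt L2: taken
after and $t3, $t3, $t4: $t3=2&10=2
after sub $t0, $t0, 1: $t0=2-1=1
cmp $t0, 0  (cmp 1,0)
bgt L2: taken
after and $t3, $t3, $t4: $t3=2&10=2
after sub $t0, $t0, 1: $t0=1-1=0
cmp $t0, 0  (cmp 0,0)
bgt L2: not taken
halt.

2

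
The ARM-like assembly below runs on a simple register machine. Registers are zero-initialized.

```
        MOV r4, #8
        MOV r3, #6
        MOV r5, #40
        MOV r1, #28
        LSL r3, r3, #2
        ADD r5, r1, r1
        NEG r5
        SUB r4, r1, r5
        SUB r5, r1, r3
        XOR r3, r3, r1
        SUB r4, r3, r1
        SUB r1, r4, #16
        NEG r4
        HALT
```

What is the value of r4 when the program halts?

after MOV r4, #8: r4=8
after MOV r3, #6: r3=6
after MOV r5, #40: r5=40
after MOV r1, #28: r1=28
after LSL r3, r3, #2: r3=6<<2=24
after ADD r5, r1, r1: r5=28+28=56
after NEG r5: r5=-(56)=-56
after SUB r4, r1, r5: r4=28-(-56)=84
after SUB r5, r1, r3: r5=28-24=4
after XOR r3, r3, r1: r3=24^28=4
after SUB r4, r3, r1: r4=4-28=-24
after SUB r1, r4, #16: r1=(-24)-16=-40
after NEG r4: r4=-(-24)=24
halt.

24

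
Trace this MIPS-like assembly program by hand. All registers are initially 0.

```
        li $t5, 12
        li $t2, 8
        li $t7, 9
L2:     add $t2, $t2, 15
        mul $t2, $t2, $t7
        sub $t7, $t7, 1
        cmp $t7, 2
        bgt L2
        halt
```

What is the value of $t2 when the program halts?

li $t5, 12 → $t5=12
li $t2, 8 → $t2=8
li $t7, 9 → $t7=9
add $t2, $t2, 15 → $t2=8+15=23
mul $t2, $t2, $t7 → $t2=23*9=207
sub $t7, $t7, 1 → $t7=9-1=8
cmp $t7, 2  (cmp 8,2)
bgt L2: taken
add $t2, $t2, 15 → $t2=207+15=222
mul $t2, $t2, $t7 → $t2=222*8=1776
sub $t7, $t7, 1 → $t7=8-1=7
cmp $t7, 2  (cmp 7,2)
bgt L2: taken
add $t2, $t2, 15 → $t2=1776+15=1791
mul $t2, $t2, $t7 → $t2=1791*7=12537
sub $t7, $t7, 1 → $t7=7-1=6
cmp $t7, 2  (cmp 6,2)
bgt L2: taken
add $t2, $t2, 15 → $t2=12537+15=12552
mul $t2, $t2, $t7 → $t2=12552*6=75312
sub $t7, $t7, 1 → $t7=6-1=5
cmp $t7, 2  (cmp 5,2)
bgt L2: taken
add $t2, $t2, 15 → $t2=75312+15=75327
mul $t2, $t2, $t7 → $t2=75327*5=376635
sub $t7, $t7, 1 → $t7=5-1=4
cmp $t7, 2  (cmp 4,2)
bgt L2: taken
add $t2, $t2, 15 → $t2=376635+15=376650
mul $t2, $t2, $t7 → $t2=376650*4=1506600
sub $t7, $t7, 1 → $t7=4-1=3
cmp $t7, 2  (cmp 3,2)
bgt L2: taken
add $t2, $t2, 15 → $t2=1506600+15=1506615
mul $t2, $t2, $t7 → $t2=1506615*3=4519845
sub $t7, $t7, 1 → $t7=3-1=2
cmp $t7, 2  (cmp 2,2)
bgt L2: not taken
halt.

4519845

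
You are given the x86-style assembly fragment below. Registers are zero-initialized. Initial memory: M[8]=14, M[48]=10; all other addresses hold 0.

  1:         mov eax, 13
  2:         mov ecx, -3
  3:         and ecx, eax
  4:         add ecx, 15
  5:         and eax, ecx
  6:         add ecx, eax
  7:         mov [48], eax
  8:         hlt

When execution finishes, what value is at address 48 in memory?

mov eax, 13 → eax=13
mov ecx, -3 → ecx=-3
and ecx, eax → ecx=(-3)&13=13
add ecx, 15 → ecx=13+15=28
and eax, ecx → eax=13&28=12
add ecx, eax → ecx=28+12=40
mov [48], eax → M[48]=12
halt.

12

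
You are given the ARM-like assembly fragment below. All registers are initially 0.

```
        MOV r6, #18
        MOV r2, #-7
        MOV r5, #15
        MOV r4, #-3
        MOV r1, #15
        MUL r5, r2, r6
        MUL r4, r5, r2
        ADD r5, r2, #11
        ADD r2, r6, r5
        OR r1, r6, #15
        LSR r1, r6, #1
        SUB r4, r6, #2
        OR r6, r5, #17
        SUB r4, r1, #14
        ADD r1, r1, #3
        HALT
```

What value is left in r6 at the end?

21

r6=18
r2=-7
r5=15
r4=-3
r1=15
r5=(-7)*18=-126
r4=(-126)*(-7)=882
r5=(-7)+11=4
r2=18+4=22
r1=18|15=31
r1=18>>1=9
r4=18-2=16
r6=4|17=21
r4=9-14=-5
r1=9+3=12
halt.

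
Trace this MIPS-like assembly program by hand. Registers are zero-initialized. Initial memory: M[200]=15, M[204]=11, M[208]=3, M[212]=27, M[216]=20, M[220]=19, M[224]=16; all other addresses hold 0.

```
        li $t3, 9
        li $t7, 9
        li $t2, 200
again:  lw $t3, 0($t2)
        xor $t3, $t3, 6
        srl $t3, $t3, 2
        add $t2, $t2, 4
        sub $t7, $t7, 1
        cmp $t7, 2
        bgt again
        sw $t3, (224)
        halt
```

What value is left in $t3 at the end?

$t3=9
$t7=9
$t2=200
$t3=M[200]=15
$t3=15^6=9
$t3=9>>2=2
$t2=200+4=204
$t7=9-1=8
cmp $t7, 2  (cmp 8,2)
bgt again: taken
$t3=M[204]=11
$t3=11^6=13
$t3=13>>2=3
$t2=204+4=208
$t7=8-1=7
cmp $t7, 2  (cmp 7,2)
bgt again: taken
$t3=M[208]=3
$t3=3^6=5
$t3=5>>2=1
$t2=208+4=212
$t7=7-1=6
cmp $t7, 2  (cmp 6,2)
bgt again: taken
$t3=M[212]=27
$t3=27^6=29
$t3=29>>2=7
$t2=212+4=216
$t7=6-1=5
cmp $t7, 2  (cmp 5,2)
bgt again: taken
$t3=M[216]=20
$t3=20^6=18
$t3=18>>2=4
$t2=216+4=220
$t7=5-1=4
cmp $t7, 2  (cmp 4,2)
bgt again: taken
$t3=M[220]=19
$t3=19^6=21
$t3=21>>2=5
$t2=220+4=224
$t7=4-1=3
cmp $t7, 2  (cmp 3,2)
bgt again: taken
$t3=M[224]=16
$t3=16^6=22
$t3=22>>2=5
$t2=224+4=228
$t7=3-1=2
cmp $t7, 2  (cmp 2,2)
bgt again: not taken
sw $t3, (224) → M[224]=5
halt.

5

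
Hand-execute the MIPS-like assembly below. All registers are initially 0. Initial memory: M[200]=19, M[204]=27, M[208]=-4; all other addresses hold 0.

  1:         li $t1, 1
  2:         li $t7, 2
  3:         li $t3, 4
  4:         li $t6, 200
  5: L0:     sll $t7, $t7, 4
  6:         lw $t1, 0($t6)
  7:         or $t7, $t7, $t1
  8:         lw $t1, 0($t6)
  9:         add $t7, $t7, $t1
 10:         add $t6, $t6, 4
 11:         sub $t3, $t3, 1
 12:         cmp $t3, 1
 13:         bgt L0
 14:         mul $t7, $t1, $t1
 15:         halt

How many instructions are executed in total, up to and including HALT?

33

$t1=1
$t7=2
$t3=4
$t6=200
$t7=2<<4=32
$t1=M[200]=19
$t7=32|19=51
$t1=M[200]=19
$t7=51+19=70
$t6=200+4=204
$t3=4-1=3
cmp $t3, 1  (cmp 3,1)
bgt L0: taken
$t7=70<<4=1120
$t1=M[204]=27
$t7=1120|27=1147
$t1=M[204]=27
$t7=1147+27=1174
$t6=204+4=208
$t3=3-1=2
cmp $t3, 1  (cmp 2,1)
bgt L0: taken
$t7=1174<<4=18784
$t1=M[208]=-4
$t7=18784|(-4)=-4
$t1=M[208]=-4
$t7=(-4)+(-4)=-8
$t6=208+4=212
$t3=2-1=1
cmp $t3, 1  (cmp 1,1)
bgt L0: not taken
$t7=(-4)*(-4)=16
halt.
Total executed instructions: 33.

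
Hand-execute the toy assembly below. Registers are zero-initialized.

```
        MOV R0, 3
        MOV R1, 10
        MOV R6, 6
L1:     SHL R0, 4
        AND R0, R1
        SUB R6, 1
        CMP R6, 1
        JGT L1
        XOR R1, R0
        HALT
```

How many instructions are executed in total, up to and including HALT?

30

after MOV R0, 3: R0=3
after MOV R1, 10: R1=10
after MOV R6, 6: R6=6
after SHL R0, 4: R0=3<<4=48
after AND R0, R1: R0=48&10=0
after SUB R6, 1: R6=6-1=5
CMP R6, 1  (cmp 5,1)
JGT L1: taken
after SHL R0, 4: R0=0<<4=0
after AND R0, R1: R0=0&10=0
after SUB R6, 1: R6=5-1=4
CMP R6, 1  (cmp 4,1)
JGT L1: taken
after SHL R0, 4: R0=0<<4=0
after AND R0, R1: R0=0&10=0
after SUB R6, 1: R6=4-1=3
CMP R6, 1  (cmp 3,1)
JGT L1: taken
after SHL R0, 4: R0=0<<4=0
after AND R0, R1: R0=0&10=0
after SUB R6, 1: R6=3-1=2
CMP R6, 1  (cmp 2,1)
JGT L1: taken
after SHL R0, 4: R0=0<<4=0
after AND R0, R1: R0=0&10=0
after SUB R6, 1: R6=2-1=1
CMP R6, 1  (cmp 1,1)
JGT L1: not taken
after XOR R1, R0: R1=10^0=10
halt.
Total executed instructions: 30.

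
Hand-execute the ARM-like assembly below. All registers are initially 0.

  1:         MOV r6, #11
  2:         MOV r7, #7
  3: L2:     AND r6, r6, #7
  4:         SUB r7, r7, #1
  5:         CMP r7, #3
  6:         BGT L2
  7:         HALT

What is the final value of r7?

3

MOV r6, #11 → r6=11
MOV r7, #7 → r7=7
AND r6, r6, #7 → r6=11&7=3
SUB r7, r7, #1 → r7=7-1=6
CMP r7, #3  (cmp 6,3)
BGT L2: taken
AND r6, r6, #7 → r6=3&7=3
SUB r7, r7, #1 → r7=6-1=5
CMP r7, #3  (cmp 5,3)
BGT L2: taken
AND r6, r6, #7 → r6=3&7=3
SUB r7, r7, #1 → r7=5-1=4
CMP r7, #3  (cmp 4,3)
BGT L2: taken
AND r6, r6, #7 → r6=3&7=3
SUB r7, r7, #1 → r7=4-1=3
CMP r7, #3  (cmp 3,3)
BGT L2: not taken
halt.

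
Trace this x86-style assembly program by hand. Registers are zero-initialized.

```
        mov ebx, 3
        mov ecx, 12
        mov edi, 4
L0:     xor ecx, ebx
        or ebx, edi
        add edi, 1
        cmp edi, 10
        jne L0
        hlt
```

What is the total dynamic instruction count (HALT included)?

ebx=3
ecx=12
edi=4
ecx=12^3=15
ebx=3|4=7
edi=4+1=5
cmp edi, 10  (cmp 5,10)
jne L0: taken
ecx=15^7=8
ebx=7|5=7
edi=5+1=6
cmp edi, 10  (cmp 6,10)
jne L0: taken
ecx=8^7=15
ebx=7|6=7
edi=6+1=7
cmp edi, 10  (cmp 7,10)
jne L0: taken
ecx=15^7=8
ebx=7|7=7
edi=7+1=8
cmp edi, 10  (cmp 8,10)
jne L0: taken
ecx=8^7=15
ebx=7|8=15
edi=8+1=9
cmp edi, 10  (cmp 9,10)
jne L0: taken
ecx=15^15=0
ebx=15|9=15
edi=9+1=10
cmp edi, 10  (cmp 10,10)
jne L0: not taken
halt.
Total executed instructions: 34.

34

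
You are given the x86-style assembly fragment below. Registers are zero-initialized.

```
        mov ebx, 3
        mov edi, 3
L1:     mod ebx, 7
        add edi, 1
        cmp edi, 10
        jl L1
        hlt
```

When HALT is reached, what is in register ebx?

3

ebx=3
edi=3
ebx=3%7=3
edi=3+1=4
cmp edi, 10  (cmp 4,10)
jl L1: taken
ebx=3%7=3
edi=4+1=5
cmp edi, 10  (cmp 5,10)
jl L1: taken
ebx=3%7=3
edi=5+1=6
cmp edi, 10  (cmp 6,10)
jl L1: taken
ebx=3%7=3
edi=6+1=7
cmp edi, 10  (cmp 7,10)
jl L1: taken
ebx=3%7=3
edi=7+1=8
cmp edi, 10  (cmp 8,10)
jl L1: taken
ebx=3%7=3
edi=8+1=9
cmp edi, 10  (cmp 9,10)
jl L1: taken
ebx=3%7=3
edi=9+1=10
cmp edi, 10  (cmp 10,10)
jl L1: not taken
halt.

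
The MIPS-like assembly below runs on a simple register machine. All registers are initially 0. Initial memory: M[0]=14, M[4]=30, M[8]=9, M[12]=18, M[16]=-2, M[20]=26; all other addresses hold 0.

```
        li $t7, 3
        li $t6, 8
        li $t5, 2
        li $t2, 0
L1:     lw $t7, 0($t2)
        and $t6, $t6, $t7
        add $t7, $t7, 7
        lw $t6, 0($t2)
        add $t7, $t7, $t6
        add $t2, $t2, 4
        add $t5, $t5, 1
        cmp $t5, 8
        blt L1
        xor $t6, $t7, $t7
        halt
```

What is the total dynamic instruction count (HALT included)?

after li $t7, 3: $t7=3
after li $t6, 8: $t6=8
after li $t5, 2: $t5=2
after li $t2, 0: $t2=0
after lw $t7, 0($t2): $t7=M[0]=14
after and $t6, $t6, $t7: $t6=8&14=8
after add $t7, $t7, 7: $t7=14+7=21
after lw $t6, 0($t2): $t6=M[0]=14
after add $t7, $t7, $t6: $t7=21+14=35
after add $t2, $t2, 4: $t2=0+4=4
after add $t5, $t5, 1: $t5=2+1=3
cmp $t5, 8  (cmp 3,8)
blt L1: taken
after lw $t7, 0($t2): $t7=M[4]=30
after and $t6, $t6, $t7: $t6=14&30=14
after add $t7, $t7, 7: $t7=30+7=37
after lw $t6, 0($t2): $t6=M[4]=30
after add $t7, $t7, $t6: $t7=37+30=67
after add $t2, $t2, 4: $t2=4+4=8
after add $t5, $t5, 1: $t5=3+1=4
cmp $t5, 8  (cmp 4,8)
blt L1: taken
after lw $t7, 0($t2): $t7=M[8]=9
after and $t6, $t6, $t7: $t6=30&9=8
after add $t7, $t7, 7: $t7=9+7=16
after lw $t6, 0($t2): $t6=M[8]=9
after add $t7, $t7, $t6: $t7=16+9=25
after add $t2, $t2, 4: $t2=8+4=12
after add $t5, $t5, 1: $t5=4+1=5
cmp $t5, 8  (cmp 5,8)
blt L1: taken
after lw $t7, 0($t2): $t7=M[12]=18
after and $t6, $t6, $t7: $t6=9&18=0
after add $t7, $t7, 7: $t7=18+7=25
after lw $t6, 0($t2): $t6=M[12]=18
after add $t7, $t7, $t6: $t7=25+18=43
after add $t2, $t2, 4: $t2=12+4=16
after add $t5, $t5, 1: $t5=5+1=6
cmp $t5, 8  (cmp 6,8)
blt L1: taken
after lw $t7, 0($t2): $t7=M[16]=-2
after and $t6, $t6, $t7: $t6=18&(-2)=18
after add $t7, $t7, 7: $t7=(-2)+7=5
after lw $t6, 0($t2): $t6=M[16]=-2
after add $t7, $t7, $t6: $t7=5+(-2)=3
after add $t2, $t2, 4: $t2=16+4=20
after add $t5, $t5, 1: $t5=6+1=7
cmp $t5, 8  (cmp 7,8)
blt L1: taken
after lw $t7, 0($t2): $t7=M[20]=26
after and $t6, $t6, $t7: $t6=(-2)&26=26
after add $t7, $t7, 7: $t7=26+7=33
after lw $t6, 0($t2): $t6=M[20]=26
after add $t7, $t7, $t6: $t7=33+26=59
after add $t2, $t2, 4: $t2=20+4=24
after add $t5, $t5, 1: $t5=7+1=8
cmp $t5, 8  (cmp 8,8)
blt L1: not taken
after xor $t6, $t7, $t7: $t6=59^59=0
halt.
Total executed instructions: 60.

60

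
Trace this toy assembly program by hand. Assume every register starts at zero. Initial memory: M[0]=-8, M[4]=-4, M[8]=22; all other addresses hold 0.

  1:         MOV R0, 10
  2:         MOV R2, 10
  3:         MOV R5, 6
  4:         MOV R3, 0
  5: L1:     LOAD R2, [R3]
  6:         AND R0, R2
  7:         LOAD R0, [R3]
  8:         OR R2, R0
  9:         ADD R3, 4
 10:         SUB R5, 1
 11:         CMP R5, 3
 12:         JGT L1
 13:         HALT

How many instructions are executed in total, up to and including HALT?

MOV R0, 10 → R0=10
MOV R2, 10 → R2=10
MOV R5, 6 → R5=6
MOV R3, 0 → R3=0
LOAD R2, [R3] → R2=M[0]=-8
AND R0, R2 → R0=10&(-8)=8
LOAD R0, [R3] → R0=M[0]=-8
OR R2, R0 → R2=(-8)|(-8)=-8
ADD R3, 4 → R3=0+4=4
SUB R5, 1 → R5=6-1=5
CMP R5, 3  (cmp 5,3)
JGT L1: taken
LOAD R2, [R3] → R2=M[4]=-4
AND R0, R2 → R0=(-8)&(-4)=-8
LOAD R0, [R3] → R0=M[4]=-4
OR R2, R0 → R2=(-4)|(-4)=-4
ADD R3, 4 → R3=4+4=8
SUB R5, 1 → R5=5-1=4
CMP R5, 3  (cmp 4,3)
JGT L1: taken
LOAD R2, [R3] → R2=M[8]=22
AND R0, R2 → R0=(-4)&22=20
LOAD R0, [R3] → R0=M[8]=22
OR R2, R0 → R2=22|22=22
ADD R3, 4 → R3=8+4=12
SUB R5, 1 → R5=4-1=3
CMP R5, 3  (cmp 3,3)
JGT L1: not taken
halt.
Total executed instructions: 29.

29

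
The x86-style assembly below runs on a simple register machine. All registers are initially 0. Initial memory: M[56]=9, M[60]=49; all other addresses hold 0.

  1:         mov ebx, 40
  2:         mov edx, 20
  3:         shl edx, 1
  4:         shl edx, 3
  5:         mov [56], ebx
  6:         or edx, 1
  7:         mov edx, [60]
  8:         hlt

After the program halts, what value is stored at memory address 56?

mov ebx, 40 → ebx=40
mov edx, 20 → edx=20
shl edx, 1 → edx=20<<1=40
shl edx, 3 → edx=40<<3=320
mov [56], ebx → M[56]=40
or edx, 1 → edx=320|1=321
mov edx, [60] → edx=M[60]=49
halt.

40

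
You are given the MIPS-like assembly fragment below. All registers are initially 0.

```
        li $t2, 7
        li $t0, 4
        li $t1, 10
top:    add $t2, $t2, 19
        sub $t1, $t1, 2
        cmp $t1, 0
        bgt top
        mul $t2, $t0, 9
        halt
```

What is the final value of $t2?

after li $t2, 7: $t2=7
after li $t0, 4: $t0=4
after li $t1, 10: $t1=10
after add $t2, $t2, 19: $t2=7+19=26
after sub $t1, $t1, 2: $t1=10-2=8
cmp $t1, 0  (cmp 8,0)
bgt top: taken
after add $t2, $t2, 19: $t2=26+19=45
after sub $t1, $t1, 2: $t1=8-2=6
cmp $t1, 0  (cmp 6,0)
bgt top: taken
after add $t2, $t2, 19: $t2=45+19=64
after sub $t1, $t1, 2: $t1=6-2=4
cmp $t1, 0  (cmp 4,0)
bgt top: taken
after add $t2, $t2, 19: $t2=64+19=83
after sub $t1, $t1, 2: $t1=4-2=2
cmp $t1, 0  (cmp 2,0)
bgt top: taken
after add $t2, $t2, 19: $t2=83+19=102
after sub $t1, $t1, 2: $t1=2-2=0
cmp $t1, 0  (cmp 0,0)
bgt top: not taken
after mul $t2, $t0, 9: $t2=4*9=36
halt.

36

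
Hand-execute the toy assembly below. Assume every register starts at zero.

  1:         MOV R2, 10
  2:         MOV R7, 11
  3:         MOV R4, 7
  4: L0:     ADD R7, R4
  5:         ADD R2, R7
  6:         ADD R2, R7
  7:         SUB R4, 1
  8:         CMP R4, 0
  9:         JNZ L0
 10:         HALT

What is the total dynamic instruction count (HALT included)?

46

MOV R2, 10 → R2=10
MOV R7, 11 → R7=11
MOV R4, 7 → R4=7
ADD R7, R4 → R7=11+7=18
ADD R2, R7 → R2=10+18=28
ADD R2, R7 → R2=28+18=46
SUB R4, 1 → R4=7-1=6
CMP R4, 0  (cmp 6,0)
JNZ L0: taken
ADD R7, R4 → R7=18+6=24
ADD R2, R7 → R2=46+24=70
ADD R2, R7 → R2=70+24=94
SUB R4, 1 → R4=6-1=5
CMP R4, 0  (cmp 5,0)
JNZ L0: taken
ADD R7, R4 → R7=24+5=29
ADD R2, R7 → R2=94+29=123
ADD R2, R7 → R2=123+29=152
SUB R4, 1 → R4=5-1=4
CMP R4, 0  (cmp 4,0)
JNZ L0: taken
ADD R7, R4 → R7=29+4=33
ADD R2, R7 → R2=152+33=185
ADD R2, R7 → R2=185+33=218
SUB R4, 1 → R4=4-1=3
CMP R4, 0  (cmp 3,0)
JNZ L0: taken
ADD R7, R4 → R7=33+3=36
ADD R2, R7 → R2=218+36=254
ADD R2, R7 → R2=254+36=290
SUB R4, 1 → R4=3-1=2
CMP R4, 0  (cmp 2,0)
JNZ L0: taken
ADD R7, R4 → R7=36+2=38
ADD R2, R7 → R2=290+38=328
ADD R2, R7 → R2=328+38=366
SUB R4, 1 → R4=2-1=1
CMP R4, 0  (cmp 1,0)
JNZ L0: taken
ADD R7, R4 → R7=38+1=39
ADD R2, R7 → R2=366+39=405
ADD R2, R7 → R2=405+39=444
SUB R4, 1 → R4=1-1=0
CMP R4, 0  (cmp 0,0)
JNZ L0: not taken
halt.
Total executed instructions: 46.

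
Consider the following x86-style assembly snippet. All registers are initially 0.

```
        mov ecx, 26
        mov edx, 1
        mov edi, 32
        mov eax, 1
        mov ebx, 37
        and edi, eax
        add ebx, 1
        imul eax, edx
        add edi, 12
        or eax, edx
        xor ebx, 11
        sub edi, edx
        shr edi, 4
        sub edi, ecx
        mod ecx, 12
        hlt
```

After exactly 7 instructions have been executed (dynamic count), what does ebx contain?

ecx=26
edx=1
edi=32
eax=1
ebx=37
edi=32&1=0
ebx=37+1=38
After step 7: ebx = 38.

38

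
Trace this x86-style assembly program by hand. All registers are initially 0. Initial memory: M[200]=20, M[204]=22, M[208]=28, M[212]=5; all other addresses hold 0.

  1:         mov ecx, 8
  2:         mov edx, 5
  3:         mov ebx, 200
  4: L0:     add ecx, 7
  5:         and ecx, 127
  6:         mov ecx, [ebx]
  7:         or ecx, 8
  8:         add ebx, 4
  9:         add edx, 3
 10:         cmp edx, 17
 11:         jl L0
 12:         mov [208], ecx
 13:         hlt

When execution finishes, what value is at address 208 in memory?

13

ecx=8
edx=5
ebx=200
ecx=8+7=15
ecx=15&127=15
ecx=M[200]=20
ecx=20|8=28
ebx=200+4=204
edx=5+3=8
cmp edx, 17  (cmp 8,17)
jl L0: taken
ecx=28+7=35
ecx=35&127=35
ecx=M[204]=22
ecx=22|8=30
ebx=204+4=208
edx=8+3=11
cmp edx, 17  (cmp 11,17)
jl L0: taken
ecx=30+7=37
ecx=37&127=37
ecx=M[208]=28
ecx=28|8=28
ebx=208+4=212
edx=11+3=14
cmp edx, 17  (cmp 14,17)
jl L0: taken
ecx=28+7=35
ecx=35&127=35
ecx=M[212]=5
ecx=5|8=13
ebx=212+4=216
edx=14+3=17
cmp edx, 17  (cmp 17,17)
jl L0: not taken
mov [208], ecx → M[208]=13
halt.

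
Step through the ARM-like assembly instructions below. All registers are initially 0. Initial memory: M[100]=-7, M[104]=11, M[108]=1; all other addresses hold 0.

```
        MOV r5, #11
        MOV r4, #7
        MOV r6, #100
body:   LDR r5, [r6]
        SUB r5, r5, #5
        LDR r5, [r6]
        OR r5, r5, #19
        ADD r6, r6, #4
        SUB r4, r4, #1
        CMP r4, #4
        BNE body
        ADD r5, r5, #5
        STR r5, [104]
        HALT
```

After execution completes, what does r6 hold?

112

r5=11
r4=7
r6=100
r5=M[100]=-7
r5=(-7)-5=-12
r5=M[100]=-7
r5=(-7)|19=-5
r6=100+4=104
r4=7-1=6
CMP r4, #4  (cmp 6,4)
BNE body: taken
r5=M[104]=11
r5=11-5=6
r5=M[104]=11
r5=11|19=27
r6=104+4=108
r4=6-1=5
CMP r4, #4  (cmp 5,4)
BNE body: taken
r5=M[108]=1
r5=1-5=-4
r5=M[108]=1
r5=1|19=19
r6=108+4=112
r4=5-1=4
CMP r4, #4  (cmp 4,4)
BNE body: not taken
r5=19+5=24
STR r5, [104] → M[104]=24
halt.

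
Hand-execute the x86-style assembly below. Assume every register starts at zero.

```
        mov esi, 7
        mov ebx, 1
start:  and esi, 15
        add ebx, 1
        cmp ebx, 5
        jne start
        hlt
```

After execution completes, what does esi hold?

esi=7
ebx=1
esi=7&15=7
ebx=1+1=2
cmp ebx, 5  (cmp 2,5)
jne start: taken
esi=7&15=7
ebx=2+1=3
cmp ebx, 5  (cmp 3,5)
jne start: taken
esi=7&15=7
ebx=3+1=4
cmp ebx, 5  (cmp 4,5)
jne start: taken
esi=7&15=7
ebx=4+1=5
cmp ebx, 5  (cmp 5,5)
jne start: not taken
halt.

7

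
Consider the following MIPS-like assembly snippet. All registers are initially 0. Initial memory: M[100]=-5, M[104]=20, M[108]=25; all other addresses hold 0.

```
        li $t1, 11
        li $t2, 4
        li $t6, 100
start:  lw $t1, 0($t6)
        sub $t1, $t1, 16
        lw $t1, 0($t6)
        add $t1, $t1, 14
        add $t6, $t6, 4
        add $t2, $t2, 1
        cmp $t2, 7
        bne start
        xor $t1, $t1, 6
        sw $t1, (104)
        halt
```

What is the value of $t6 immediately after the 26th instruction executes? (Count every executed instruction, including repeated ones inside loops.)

112

li $t1, 11 → $t1=11
li $t2, 4 → $t2=4
li $t6, 100 → $t6=100
lw $t1, 0($t6) → $t1=M[100]=-5
sub $t1, $t1, 16 → $t1=(-5)-16=-21
lw $t1, 0($t6) → $t1=M[100]=-5
add $t1, $t1, 14 → $t1=(-5)+14=9
add $t6, $t6, 4 → $t6=100+4=104
add $t2, $t2, 1 → $t2=4+1=5
cmp $t2, 7  (cmp 5,7)
bne start: taken
lw $t1, 0($t6) → $t1=M[104]=20
sub $t1, $t1, 16 → $t1=20-16=4
lw $t1, 0($t6) → $t1=M[104]=20
add $t1, $t1, 14 → $t1=20+14=34
add $t6, $t6, 4 → $t6=104+4=108
add $t2, $t2, 1 → $t2=5+1=6
cmp $t2, 7  (cmp 6,7)
bne start: taken
lw $t1, 0($t6) → $t1=M[108]=25
sub $t1, $t1, 16 → $t1=25-16=9
lw $t1, 0($t6) → $t1=M[108]=25
add $t1, $t1, 14 → $t1=25+14=39
add $t6, $t6, 4 → $t6=108+4=112
add $t2, $t2, 1 → $t2=6+1=7
cmp $t2, 7  (cmp 7,7)
After step 26: $t6 = 112.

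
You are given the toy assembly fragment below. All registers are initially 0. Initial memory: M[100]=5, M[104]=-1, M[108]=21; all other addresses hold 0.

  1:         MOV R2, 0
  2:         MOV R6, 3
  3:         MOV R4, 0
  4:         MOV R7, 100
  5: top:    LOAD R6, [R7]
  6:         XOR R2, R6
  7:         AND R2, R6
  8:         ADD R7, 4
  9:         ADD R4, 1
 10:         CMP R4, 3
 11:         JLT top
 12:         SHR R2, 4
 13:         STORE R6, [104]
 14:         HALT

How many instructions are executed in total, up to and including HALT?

28

after MOV R2, 0: R2=0
after MOV R6, 3: R6=3
after MOV R4, 0: R4=0
after MOV R7, 100: R7=100
after LOAD R6, [R7]: R6=M[100]=5
after XOR R2, R6: R2=0^5=5
after AND R2, R6: R2=5&5=5
after ADD R7, 4: R7=100+4=104
after ADD R4, 1: R4=0+1=1
CMP R4, 3  (cmp 1,3)
JLT top: taken
after LOAD R6, [R7]: R6=M[104]=-1
after XOR R2, R6: R2=5^(-1)=-6
after AND R2, R6: R2=(-6)&(-1)=-6
after ADD R7, 4: R7=104+4=108
after ADD R4, 1: R4=1+1=2
CMP R4, 3  (cmp 2,3)
JLT top: taken
after LOAD R6, [R7]: R6=M[108]=21
after XOR R2, R6: R2=(-6)^21=-17
after AND R2, R6: R2=(-17)&21=5
after ADD R7, 4: R7=108+4=112
after ADD R4, 1: R4=2+1=3
CMP R4, 3  (cmp 3,3)
JLT top: not taken
after SHR R2, 4: R2=5>>4=0
STORE R6, [104] → M[104]=21
halt.
Total executed instructions: 28.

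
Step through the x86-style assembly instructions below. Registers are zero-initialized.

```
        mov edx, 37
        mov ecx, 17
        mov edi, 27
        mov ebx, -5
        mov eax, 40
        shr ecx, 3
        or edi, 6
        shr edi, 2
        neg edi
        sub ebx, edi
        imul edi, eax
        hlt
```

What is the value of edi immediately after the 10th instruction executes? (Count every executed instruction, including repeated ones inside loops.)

mov edx, 37 → edx=37
mov ecx, 17 → ecx=17
mov edi, 27 → edi=27
mov ebx, -5 → ebx=-5
mov eax, 40 → eax=40
shr ecx, 3 → ecx=17>>3=2
or edi, 6 → edi=27|6=31
shr edi, 2 → edi=31>>2=7
neg edi → edi=-(7)=-7
sub ebx, edi → ebx=(-5)-(-7)=2
After step 10: edi = -7.

-7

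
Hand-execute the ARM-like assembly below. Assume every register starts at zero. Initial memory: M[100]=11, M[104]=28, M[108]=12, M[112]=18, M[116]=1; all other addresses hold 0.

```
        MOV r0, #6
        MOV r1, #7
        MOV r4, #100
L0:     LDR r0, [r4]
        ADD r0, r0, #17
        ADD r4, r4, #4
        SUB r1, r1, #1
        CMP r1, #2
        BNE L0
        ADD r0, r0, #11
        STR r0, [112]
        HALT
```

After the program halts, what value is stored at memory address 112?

29

r0=6
r1=7
r4=100
r0=M[100]=11
r0=11+17=28
r4=100+4=104
r1=7-1=6
CMP r1, #2  (cmp 6,2)
BNE L0: taken
r0=M[104]=28
r0=28+17=45
r4=104+4=108
r1=6-1=5
CMP r1, #2  (cmp 5,2)
BNE L0: taken
r0=M[108]=12
r0=12+17=29
r4=108+4=112
r1=5-1=4
CMP r1, #2  (cmp 4,2)
BNE L0: taken
r0=M[112]=18
r0=18+17=35
r4=112+4=116
r1=4-1=3
CMP r1, #2  (cmp 3,2)
BNE L0: taken
r0=M[116]=1
r0=1+17=18
r4=116+4=120
r1=3-1=2
CMP r1, #2  (cmp 2,2)
BNE L0: not taken
r0=18+11=29
STR r0, [112] → M[112]=29
halt.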